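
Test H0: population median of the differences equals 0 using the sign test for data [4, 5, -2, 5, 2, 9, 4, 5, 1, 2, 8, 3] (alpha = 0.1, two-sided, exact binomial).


Step 1: Discard zero differences. Original n = 12; n_eff = number of nonzero differences = 12.
Nonzero differences (with sign): +4, +5, -2, +5, +2, +9, +4, +5, +1, +2, +8, +3
Step 2: Count signs: positive = 11, negative = 1.
Step 3: Under H0: P(positive) = 0.5, so the number of positives S ~ Bin(12, 0.5).
Step 4: Two-sided exact p-value = sum of Bin(12,0.5) probabilities at or below the observed probability = 0.006348.
Step 5: alpha = 0.1. reject H0.

n_eff = 12, pos = 11, neg = 1, p = 0.006348, reject H0.


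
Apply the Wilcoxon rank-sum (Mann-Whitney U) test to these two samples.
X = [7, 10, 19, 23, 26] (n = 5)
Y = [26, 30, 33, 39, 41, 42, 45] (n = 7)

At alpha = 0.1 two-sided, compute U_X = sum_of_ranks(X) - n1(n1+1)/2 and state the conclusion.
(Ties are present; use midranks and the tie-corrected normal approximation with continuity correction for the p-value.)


Step 1: Combine and sort all 12 observations; assign midranks.
sorted (value, group): (7,X), (10,X), (19,X), (23,X), (26,X), (26,Y), (30,Y), (33,Y), (39,Y), (41,Y), (42,Y), (45,Y)
ranks: 7->1, 10->2, 19->3, 23->4, 26->5.5, 26->5.5, 30->7, 33->8, 39->9, 41->10, 42->11, 45->12
Step 2: Rank sum for X: R1 = 1 + 2 + 3 + 4 + 5.5 = 15.5.
Step 3: U_X = R1 - n1(n1+1)/2 = 15.5 - 5*6/2 = 15.5 - 15 = 0.5.
       U_Y = n1*n2 - U_X = 35 - 0.5 = 34.5.
Step 4: Ties are present, so use the tie-corrected normal approximation (with continuity correction) for the p-value.
Step 5: p-value = 0.007268; compare to alpha = 0.1. reject H0.

U_X = 0.5, p = 0.007268, reject H0 at alpha = 0.1.


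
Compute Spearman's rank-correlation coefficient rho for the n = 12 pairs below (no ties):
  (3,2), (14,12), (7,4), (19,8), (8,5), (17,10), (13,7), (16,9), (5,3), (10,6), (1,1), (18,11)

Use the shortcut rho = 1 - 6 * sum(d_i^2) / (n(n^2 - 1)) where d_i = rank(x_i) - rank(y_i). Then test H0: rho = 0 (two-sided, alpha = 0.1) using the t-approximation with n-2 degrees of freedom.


Step 1: Rank x and y separately (midranks; no ties here).
rank(x): 3->2, 14->8, 7->4, 19->12, 8->5, 17->10, 13->7, 16->9, 5->3, 10->6, 1->1, 18->11
rank(y): 2->2, 12->12, 4->4, 8->8, 5->5, 10->10, 7->7, 9->9, 3->3, 6->6, 1->1, 11->11
Step 2: d_i = R_x(i) - R_y(i); compute d_i^2.
  (2-2)^2=0, (8-12)^2=16, (4-4)^2=0, (12-8)^2=16, (5-5)^2=0, (10-10)^2=0, (7-7)^2=0, (9-9)^2=0, (3-3)^2=0, (6-6)^2=0, (1-1)^2=0, (11-11)^2=0
sum(d^2) = 32.
Step 3: rho = 1 - 6*32 / (12*(12^2 - 1)) = 1 - 192/1716 = 0.888112.
Step 4: Under H0, t = rho * sqrt((n-2)/(1-rho^2)) = 6.1103 ~ t(10).
Step 5: Two-sided p-value from the t-distribution with 10 df = 0.000114.
Step 6: alpha = 0.1. reject H0.

rho = 0.8881, p = 0.000114, reject H0 at alpha = 0.1.


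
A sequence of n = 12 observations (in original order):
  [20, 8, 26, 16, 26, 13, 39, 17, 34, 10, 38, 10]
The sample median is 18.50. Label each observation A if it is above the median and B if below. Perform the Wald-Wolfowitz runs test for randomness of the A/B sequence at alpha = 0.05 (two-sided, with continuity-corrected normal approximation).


Step 1: Compute median = 18.50; label A = above, B = below.
Labels in order: ABABABABABAB  (n_A = 6, n_B = 6)
Step 2: Count runs R = 12.
Step 3: Under H0 (random ordering), E[R] = 2*n_A*n_B/(n_A+n_B) + 1 = 2*6*6/12 + 1 = 7.0000.
        Var[R] = 2*n_A*n_B*(2*n_A*n_B - n_A - n_B) / ((n_A+n_B)^2 * (n_A+n_B-1)) = 4320/1584 = 2.7273.
        SD[R] = 1.6514.
Step 4: Continuity-corrected z = (R - 0.5 - E[R]) / SD[R] = (12 - 0.5 - 7.0000) / 1.6514 = 2.7249.
Step 5: Two-sided p-value via normal approximation = 2*(1 - Phi(|z|)) = 0.006432.
Step 6: alpha = 0.05. reject H0.

R = 12, z = 2.7249, p = 0.006432, reject H0.


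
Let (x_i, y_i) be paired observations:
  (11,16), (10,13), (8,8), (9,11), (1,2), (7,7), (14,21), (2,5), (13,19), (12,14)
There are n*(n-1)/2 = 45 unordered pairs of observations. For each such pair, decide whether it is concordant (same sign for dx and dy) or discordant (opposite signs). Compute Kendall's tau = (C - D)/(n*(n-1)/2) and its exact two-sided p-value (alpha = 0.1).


Step 1: Enumerate the 45 unordered pairs (i,j) with i<j and classify each by sign(x_j-x_i) * sign(y_j-y_i).
  (1,2):dx=-1,dy=-3->C; (1,3):dx=-3,dy=-8->C; (1,4):dx=-2,dy=-5->C; (1,5):dx=-10,dy=-14->C
  (1,6):dx=-4,dy=-9->C; (1,7):dx=+3,dy=+5->C; (1,8):dx=-9,dy=-11->C; (1,9):dx=+2,dy=+3->C
  (1,10):dx=+1,dy=-2->D; (2,3):dx=-2,dy=-5->C; (2,4):dx=-1,dy=-2->C; (2,5):dx=-9,dy=-11->C
  (2,6):dx=-3,dy=-6->C; (2,7):dx=+4,dy=+8->C; (2,8):dx=-8,dy=-8->C; (2,9):dx=+3,dy=+6->C
  (2,10):dx=+2,dy=+1->C; (3,4):dx=+1,dy=+3->C; (3,5):dx=-7,dy=-6->C; (3,6):dx=-1,dy=-1->C
  (3,7):dx=+6,dy=+13->C; (3,8):dx=-6,dy=-3->C; (3,9):dx=+5,dy=+11->C; (3,10):dx=+4,dy=+6->C
  (4,5):dx=-8,dy=-9->C; (4,6):dx=-2,dy=-4->C; (4,7):dx=+5,dy=+10->C; (4,8):dx=-7,dy=-6->C
  (4,9):dx=+4,dy=+8->C; (4,10):dx=+3,dy=+3->C; (5,6):dx=+6,dy=+5->C; (5,7):dx=+13,dy=+19->C
  (5,8):dx=+1,dy=+3->C; (5,9):dx=+12,dy=+17->C; (5,10):dx=+11,dy=+12->C; (6,7):dx=+7,dy=+14->C
  (6,8):dx=-5,dy=-2->C; (6,9):dx=+6,dy=+12->C; (6,10):dx=+5,dy=+7->C; (7,8):dx=-12,dy=-16->C
  (7,9):dx=-1,dy=-2->C; (7,10):dx=-2,dy=-7->C; (8,9):dx=+11,dy=+14->C; (8,10):dx=+10,dy=+9->C
  (9,10):dx=-1,dy=-5->C
Step 2: C = 44, D = 1, total pairs = 45.
Step 3: tau = (C - D)/(n(n-1)/2) = (44 - 1)/45 = 0.955556.
Step 4: Exact two-sided p-value (enumerate n! = 3628800 permutations of y under H0): p = 0.000006.
Step 5: alpha = 0.1. reject H0.

tau_b = 0.9556 (C=44, D=1), p = 0.000006, reject H0.


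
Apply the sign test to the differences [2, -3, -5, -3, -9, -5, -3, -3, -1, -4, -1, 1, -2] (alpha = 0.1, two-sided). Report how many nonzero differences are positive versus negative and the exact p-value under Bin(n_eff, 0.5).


Step 1: Discard zero differences. Original n = 13; n_eff = number of nonzero differences = 13.
Nonzero differences (with sign): +2, -3, -5, -3, -9, -5, -3, -3, -1, -4, -1, +1, -2
Step 2: Count signs: positive = 2, negative = 11.
Step 3: Under H0: P(positive) = 0.5, so the number of positives S ~ Bin(13, 0.5).
Step 4: Two-sided exact p-value = sum of Bin(13,0.5) probabilities at or below the observed probability = 0.022461.
Step 5: alpha = 0.1. reject H0.

n_eff = 13, pos = 2, neg = 11, p = 0.022461, reject H0.


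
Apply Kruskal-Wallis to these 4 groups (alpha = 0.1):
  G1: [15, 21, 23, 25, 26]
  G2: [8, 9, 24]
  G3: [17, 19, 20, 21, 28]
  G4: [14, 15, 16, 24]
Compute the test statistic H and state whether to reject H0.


Step 1: Combine all N = 17 observations and assign midranks.
sorted (value, group, rank): (8,G2,1), (9,G2,2), (14,G4,3), (15,G1,4.5), (15,G4,4.5), (16,G4,6), (17,G3,7), (19,G3,8), (20,G3,9), (21,G1,10.5), (21,G3,10.5), (23,G1,12), (24,G2,13.5), (24,G4,13.5), (25,G1,15), (26,G1,16), (28,G3,17)
Step 2: Sum ranks within each group.
R_1 = 58 (n_1 = 5)
R_2 = 16.5 (n_2 = 3)
R_3 = 51.5 (n_3 = 5)
R_4 = 27 (n_4 = 4)
Step 3: H = 12/(N(N+1)) * sum(R_i^2/n_i) - 3(N+1)
     = 12/(17*18) * (58^2/5 + 16.5^2/3 + 51.5^2/5 + 27^2/4) - 3*18
     = 0.039216 * 1476.25 - 54
     = 3.892157.
Step 4: Ties present; correction factor C = 1 - 18/(17^3 - 17) = 0.996324. Corrected H = 3.892157 / 0.996324 = 3.906519.
Step 5: Under H0, H ~ chi^2(3); p-value = 0.271737.
Step 6: alpha = 0.1. fail to reject H0.

H = 3.9065, df = 3, p = 0.271737, fail to reject H0.


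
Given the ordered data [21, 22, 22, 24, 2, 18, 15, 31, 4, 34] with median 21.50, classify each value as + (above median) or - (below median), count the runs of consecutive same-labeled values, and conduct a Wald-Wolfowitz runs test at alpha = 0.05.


Step 1: Compute median = 21.50; label A = above, B = below.
Labels in order: BAAABBBABA  (n_A = 5, n_B = 5)
Step 2: Count runs R = 6.
Step 3: Under H0 (random ordering), E[R] = 2*n_A*n_B/(n_A+n_B) + 1 = 2*5*5/10 + 1 = 6.0000.
        Var[R] = 2*n_A*n_B*(2*n_A*n_B - n_A - n_B) / ((n_A+n_B)^2 * (n_A+n_B-1)) = 2000/900 = 2.2222.
        SD[R] = 1.4907.
Step 4: R = E[R], so z = 0 with no continuity correction.
Step 5: Two-sided p-value via normal approximation = 2*(1 - Phi(|z|)) = 1.000000.
Step 6: alpha = 0.05. fail to reject H0.

R = 6, z = 0.0000, p = 1.000000, fail to reject H0.


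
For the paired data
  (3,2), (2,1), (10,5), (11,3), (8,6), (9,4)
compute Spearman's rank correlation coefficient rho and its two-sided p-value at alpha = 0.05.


Step 1: Rank x and y separately (midranks; no ties here).
rank(x): 3->2, 2->1, 10->5, 11->6, 8->3, 9->4
rank(y): 2->2, 1->1, 5->5, 3->3, 6->6, 4->4
Step 2: d_i = R_x(i) - R_y(i); compute d_i^2.
  (2-2)^2=0, (1-1)^2=0, (5-5)^2=0, (6-3)^2=9, (3-6)^2=9, (4-4)^2=0
sum(d^2) = 18.
Step 3: rho = 1 - 6*18 / (6*(6^2 - 1)) = 1 - 108/210 = 0.485714.
Step 4: Under H0, t = rho * sqrt((n-2)/(1-rho^2)) = 1.1113 ~ t(4).
Step 5: Two-sided p-value from the t-distribution with 4 df = 0.328723.
Step 6: alpha = 0.05. fail to reject H0.

rho = 0.4857, p = 0.328723, fail to reject H0 at alpha = 0.05.


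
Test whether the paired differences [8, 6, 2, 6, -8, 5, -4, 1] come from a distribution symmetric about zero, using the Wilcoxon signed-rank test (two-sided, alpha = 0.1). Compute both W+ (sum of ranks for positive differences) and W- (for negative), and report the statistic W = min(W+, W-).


Step 1: Drop any zero differences (none here) and take |d_i|.
|d| = [8, 6, 2, 6, 8, 5, 4, 1]
Step 2: Midrank |d_i| (ties get averaged ranks).
ranks: |8|->7.5, |6|->5.5, |2|->2, |6|->5.5, |8|->7.5, |5|->4, |4|->3, |1|->1
Step 3: Attach original signs; sum ranks with positive sign and with negative sign.
W+ = 7.5 + 5.5 + 2 + 5.5 + 4 + 1 = 25.5
W- = 7.5 + 3 = 10.5
(Check: W+ + W- = 36 should equal n(n+1)/2 = 36.)
Step 4: Test statistic W = min(W+, W-) = 10.5.
Step 5: Ties in |d|, so use the tie-corrected normal approximation.
        E[W] = n(n+1)/4 = 8*9/4 = 18.
        Tie groups: |d|=6 (t=2), |d|=8 (t=2); sum(t^3 - t) = 12.
        Var[W] = n(n+1)(2n+1)/24 - sum(t^3-t)/48 = 1224/24 - 12/48 = 50.75.
        z = (W - E[W]) / sqrt(Var[W]) = (10.5 - 18) / 7.1239 = -1.0528.
        Two-sided p = 2*Phi(z) = 0.292436.
Step 6: alpha = 0.1. fail to reject H0.

W+ = 25.5, W- = 10.5, W = min = 10.5, p = 0.292436, fail to reject H0.


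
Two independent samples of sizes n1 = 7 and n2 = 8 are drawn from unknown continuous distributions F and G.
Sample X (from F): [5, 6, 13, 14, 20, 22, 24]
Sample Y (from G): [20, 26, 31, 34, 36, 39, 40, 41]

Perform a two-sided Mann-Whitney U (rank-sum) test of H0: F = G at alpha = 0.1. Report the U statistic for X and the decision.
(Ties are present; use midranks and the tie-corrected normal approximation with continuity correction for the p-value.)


Step 1: Combine and sort all 15 observations; assign midranks.
sorted (value, group): (5,X), (6,X), (13,X), (14,X), (20,X), (20,Y), (22,X), (24,X), (26,Y), (31,Y), (34,Y), (36,Y), (39,Y), (40,Y), (41,Y)
ranks: 5->1, 6->2, 13->3, 14->4, 20->5.5, 20->5.5, 22->7, 24->8, 26->9, 31->10, 34->11, 36->12, 39->13, 40->14, 41->15
Step 2: Rank sum for X: R1 = 1 + 2 + 3 + 4 + 5.5 + 7 + 8 = 30.5.
Step 3: U_X = R1 - n1(n1+1)/2 = 30.5 - 7*8/2 = 30.5 - 28 = 2.5.
       U_Y = n1*n2 - U_X = 56 - 2.5 = 53.5.
Step 4: Ties are present, so use the tie-corrected normal approximation (with continuity correction) for the p-value.
Step 5: p-value = 0.003782; compare to alpha = 0.1. reject H0.

U_X = 2.5, p = 0.003782, reject H0 at alpha = 0.1.


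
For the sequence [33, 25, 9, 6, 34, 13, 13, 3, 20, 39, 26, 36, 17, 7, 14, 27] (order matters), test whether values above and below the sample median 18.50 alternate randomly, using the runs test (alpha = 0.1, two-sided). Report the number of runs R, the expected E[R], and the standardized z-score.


Step 1: Compute median = 18.50; label A = above, B = below.
Labels in order: AABBABBBAAAABBBA  (n_A = 8, n_B = 8)
Step 2: Count runs R = 7.
Step 3: Under H0 (random ordering), E[R] = 2*n_A*n_B/(n_A+n_B) + 1 = 2*8*8/16 + 1 = 9.0000.
        Var[R] = 2*n_A*n_B*(2*n_A*n_B - n_A - n_B) / ((n_A+n_B)^2 * (n_A+n_B-1)) = 14336/3840 = 3.7333.
        SD[R] = 1.9322.
Step 4: Continuity-corrected z = (R + 0.5 - E[R]) / SD[R] = (7 + 0.5 - 9.0000) / 1.9322 = -0.7763.
Step 5: Two-sided p-value via normal approximation = 2*(1 - Phi(|z|)) = 0.437558.
Step 6: alpha = 0.1. fail to reject H0.

R = 7, z = -0.7763, p = 0.437558, fail to reject H0.


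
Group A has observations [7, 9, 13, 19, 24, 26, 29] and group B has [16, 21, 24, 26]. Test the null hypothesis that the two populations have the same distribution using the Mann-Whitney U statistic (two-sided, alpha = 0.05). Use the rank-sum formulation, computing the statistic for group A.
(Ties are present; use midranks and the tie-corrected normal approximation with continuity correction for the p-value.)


Step 1: Combine and sort all 11 observations; assign midranks.
sorted (value, group): (7,X), (9,X), (13,X), (16,Y), (19,X), (21,Y), (24,X), (24,Y), (26,X), (26,Y), (29,X)
ranks: 7->1, 9->2, 13->3, 16->4, 19->5, 21->6, 24->7.5, 24->7.5, 26->9.5, 26->9.5, 29->11
Step 2: Rank sum for X: R1 = 1 + 2 + 3 + 5 + 7.5 + 9.5 + 11 = 39.
Step 3: U_X = R1 - n1(n1+1)/2 = 39 - 7*8/2 = 39 - 28 = 11.
       U_Y = n1*n2 - U_X = 28 - 11 = 17.
Step 4: Ties are present, so use the tie-corrected normal approximation (with continuity correction) for the p-value.
Step 5: p-value = 0.635059; compare to alpha = 0.05. fail to reject H0.

U_X = 11, p = 0.635059, fail to reject H0 at alpha = 0.05.


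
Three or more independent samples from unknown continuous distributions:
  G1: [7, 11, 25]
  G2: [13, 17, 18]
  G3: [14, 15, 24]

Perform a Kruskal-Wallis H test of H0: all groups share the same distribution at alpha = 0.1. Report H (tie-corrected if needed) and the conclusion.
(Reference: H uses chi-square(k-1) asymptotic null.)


Step 1: Combine all N = 9 observations and assign midranks.
sorted (value, group, rank): (7,G1,1), (11,G1,2), (13,G2,3), (14,G3,4), (15,G3,5), (17,G2,6), (18,G2,7), (24,G3,8), (25,G1,9)
Step 2: Sum ranks within each group.
R_1 = 12 (n_1 = 3)
R_2 = 16 (n_2 = 3)
R_3 = 17 (n_3 = 3)
Step 3: H = 12/(N(N+1)) * sum(R_i^2/n_i) - 3(N+1)
     = 12/(9*10) * (12^2/3 + 16^2/3 + 17^2/3) - 3*10
     = 0.133333 * 229.667 - 30
     = 0.622222.
Step 4: No ties, so H is used without correction.
Step 5: Under H0, H ~ chi^2(2); p-value = 0.732632.
Step 6: alpha = 0.1. fail to reject H0.

H = 0.6222, df = 2, p = 0.732632, fail to reject H0.


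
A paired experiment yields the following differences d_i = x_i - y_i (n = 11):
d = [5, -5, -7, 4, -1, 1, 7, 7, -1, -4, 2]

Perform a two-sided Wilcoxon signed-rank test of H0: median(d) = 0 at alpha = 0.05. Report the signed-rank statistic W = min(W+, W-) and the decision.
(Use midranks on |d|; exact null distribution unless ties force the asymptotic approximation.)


Step 1: Drop any zero differences (none here) and take |d_i|.
|d| = [5, 5, 7, 4, 1, 1, 7, 7, 1, 4, 2]
Step 2: Midrank |d_i| (ties get averaged ranks).
ranks: |5|->7.5, |5|->7.5, |7|->10, |4|->5.5, |1|->2, |1|->2, |7|->10, |7|->10, |1|->2, |4|->5.5, |2|->4
Step 3: Attach original signs; sum ranks with positive sign and with negative sign.
W+ = 7.5 + 5.5 + 2 + 10 + 10 + 4 = 39
W- = 7.5 + 10 + 2 + 2 + 5.5 = 27
(Check: W+ + W- = 66 should equal n(n+1)/2 = 66.)
Step 4: Test statistic W = min(W+, W-) = 27.
Step 5: Ties in |d|, so use the tie-corrected normal approximation.
        E[W] = n(n+1)/4 = 11*12/4 = 33.
        Tie groups: |d|=1 (t=3), |d|=4 (t=2), |d|=5 (t=2), |d|=7 (t=3); sum(t^3 - t) = 60.
        Var[W] = n(n+1)(2n+1)/24 - sum(t^3-t)/48 = 3036/24 - 60/48 = 125.25.
        z = (W - E[W]) / sqrt(Var[W]) = (27 - 33) / 11.1915 = -0.5361.
        Two-sided p = 2*Phi(z) = 0.591875.
Step 6: alpha = 0.05. fail to reject H0.

W+ = 39, W- = 27, W = min = 27, p = 0.591875, fail to reject H0.


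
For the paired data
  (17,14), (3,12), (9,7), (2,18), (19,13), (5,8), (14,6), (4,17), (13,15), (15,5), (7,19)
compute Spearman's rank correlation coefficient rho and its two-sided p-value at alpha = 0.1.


Step 1: Rank x and y separately (midranks; no ties here).
rank(x): 17->10, 3->2, 9->6, 2->1, 19->11, 5->4, 14->8, 4->3, 13->7, 15->9, 7->5
rank(y): 14->7, 12->5, 7->3, 18->10, 13->6, 8->4, 6->2, 17->9, 15->8, 5->1, 19->11
Step 2: d_i = R_x(i) - R_y(i); compute d_i^2.
  (10-7)^2=9, (2-5)^2=9, (6-3)^2=9, (1-10)^2=81, (11-6)^2=25, (4-4)^2=0, (8-2)^2=36, (3-9)^2=36, (7-8)^2=1, (9-1)^2=64, (5-11)^2=36
sum(d^2) = 306.
Step 3: rho = 1 - 6*306 / (11*(11^2 - 1)) = 1 - 1836/1320 = -0.390909.
Step 4: Under H0, t = rho * sqrt((n-2)/(1-rho^2)) = -1.2741 ~ t(9).
Step 5: Two-sided p-value from the t-distribution with 9 df = 0.234540.
Step 6: alpha = 0.1. fail to reject H0.

rho = -0.3909, p = 0.234540, fail to reject H0 at alpha = 0.1.


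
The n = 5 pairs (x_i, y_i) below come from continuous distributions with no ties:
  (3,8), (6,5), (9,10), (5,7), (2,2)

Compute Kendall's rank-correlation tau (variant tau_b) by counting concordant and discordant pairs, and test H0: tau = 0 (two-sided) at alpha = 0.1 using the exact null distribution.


Step 1: Enumerate the 10 unordered pairs (i,j) with i<j and classify each by sign(x_j-x_i) * sign(y_j-y_i).
  (1,2):dx=+3,dy=-3->D; (1,3):dx=+6,dy=+2->C; (1,4):dx=+2,dy=-1->D; (1,5):dx=-1,dy=-6->C
  (2,3):dx=+3,dy=+5->C; (2,4):dx=-1,dy=+2->D; (2,5):dx=-4,dy=-3->C; (3,4):dx=-4,dy=-3->C
  (3,5):dx=-7,dy=-8->C; (4,5):dx=-3,dy=-5->C
Step 2: C = 7, D = 3, total pairs = 10.
Step 3: tau = (C - D)/(n(n-1)/2) = (7 - 3)/10 = 0.400000.
Step 4: Exact two-sided p-value (enumerate n! = 120 permutations of y under H0): p = 0.483333.
Step 5: alpha = 0.1. fail to reject H0.

tau_b = 0.4000 (C=7, D=3), p = 0.483333, fail to reject H0.


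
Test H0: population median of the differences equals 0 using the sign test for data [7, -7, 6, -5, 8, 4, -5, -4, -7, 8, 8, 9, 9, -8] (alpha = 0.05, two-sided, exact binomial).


Step 1: Discard zero differences. Original n = 14; n_eff = number of nonzero differences = 14.
Nonzero differences (with sign): +7, -7, +6, -5, +8, +4, -5, -4, -7, +8, +8, +9, +9, -8
Step 2: Count signs: positive = 8, negative = 6.
Step 3: Under H0: P(positive) = 0.5, so the number of positives S ~ Bin(14, 0.5).
Step 4: Two-sided exact p-value = sum of Bin(14,0.5) probabilities at or below the observed probability = 0.790527.
Step 5: alpha = 0.05. fail to reject H0.

n_eff = 14, pos = 8, neg = 6, p = 0.790527, fail to reject H0.


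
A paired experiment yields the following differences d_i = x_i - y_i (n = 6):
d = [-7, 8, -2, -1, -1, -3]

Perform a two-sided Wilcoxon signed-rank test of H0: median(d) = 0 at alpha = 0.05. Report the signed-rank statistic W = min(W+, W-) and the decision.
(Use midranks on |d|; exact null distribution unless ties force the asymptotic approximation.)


Step 1: Drop any zero differences (none here) and take |d_i|.
|d| = [7, 8, 2, 1, 1, 3]
Step 2: Midrank |d_i| (ties get averaged ranks).
ranks: |7|->5, |8|->6, |2|->3, |1|->1.5, |1|->1.5, |3|->4
Step 3: Attach original signs; sum ranks with positive sign and with negative sign.
W+ = 6 = 6
W- = 5 + 3 + 1.5 + 1.5 + 4 = 15
(Check: W+ + W- = 21 should equal n(n+1)/2 = 21.)
Step 4: Test statistic W = min(W+, W-) = 6.
Step 5: Ties in |d|, so use the tie-corrected normal approximation.
        E[W] = n(n+1)/4 = 6*7/4 = 10.5.
        Tie groups: |d|=1 (t=2); sum(t^3 - t) = 6.
        Var[W] = n(n+1)(2n+1)/24 - sum(t^3-t)/48 = 546/24 - 6/48 = 22.625.
        z = (W - E[W]) / sqrt(Var[W]) = (6 - 10.5) / 4.7566 = -0.9461.
        Two-sided p = 2*Phi(z) = 0.344118.
Step 6: alpha = 0.05. fail to reject H0.

W+ = 6, W- = 15, W = min = 6, p = 0.344118, fail to reject H0.


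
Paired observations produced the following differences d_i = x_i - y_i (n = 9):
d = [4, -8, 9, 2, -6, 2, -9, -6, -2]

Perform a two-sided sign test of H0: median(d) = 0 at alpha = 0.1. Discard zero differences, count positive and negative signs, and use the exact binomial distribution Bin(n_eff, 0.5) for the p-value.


Step 1: Discard zero differences. Original n = 9; n_eff = number of nonzero differences = 9.
Nonzero differences (with sign): +4, -8, +9, +2, -6, +2, -9, -6, -2
Step 2: Count signs: positive = 4, negative = 5.
Step 3: Under H0: P(positive) = 0.5, so the number of positives S ~ Bin(9, 0.5).
Step 4: Two-sided exact p-value = sum of Bin(9,0.5) probabilities at or below the observed probability = 1.000000.
Step 5: alpha = 0.1. fail to reject H0.

n_eff = 9, pos = 4, neg = 5, p = 1.000000, fail to reject H0.


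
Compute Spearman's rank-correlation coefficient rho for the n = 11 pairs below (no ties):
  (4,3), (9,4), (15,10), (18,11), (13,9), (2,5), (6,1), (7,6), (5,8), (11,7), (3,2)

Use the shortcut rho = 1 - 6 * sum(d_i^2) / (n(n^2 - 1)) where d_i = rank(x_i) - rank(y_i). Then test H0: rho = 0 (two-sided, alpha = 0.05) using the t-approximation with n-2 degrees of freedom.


Step 1: Rank x and y separately (midranks; no ties here).
rank(x): 4->3, 9->7, 15->10, 18->11, 13->9, 2->1, 6->5, 7->6, 5->4, 11->8, 3->2
rank(y): 3->3, 4->4, 10->10, 11->11, 9->9, 5->5, 1->1, 6->6, 8->8, 7->7, 2->2
Step 2: d_i = R_x(i) - R_y(i); compute d_i^2.
  (3-3)^2=0, (7-4)^2=9, (10-10)^2=0, (11-11)^2=0, (9-9)^2=0, (1-5)^2=16, (5-1)^2=16, (6-6)^2=0, (4-8)^2=16, (8-7)^2=1, (2-2)^2=0
sum(d^2) = 58.
Step 3: rho = 1 - 6*58 / (11*(11^2 - 1)) = 1 - 348/1320 = 0.736364.
Step 4: Under H0, t = rho * sqrt((n-2)/(1-rho^2)) = 3.2651 ~ t(9).
Step 5: Two-sided p-value from the t-distribution with 9 df = 0.009760.
Step 6: alpha = 0.05. reject H0.

rho = 0.7364, p = 0.009760, reject H0 at alpha = 0.05.


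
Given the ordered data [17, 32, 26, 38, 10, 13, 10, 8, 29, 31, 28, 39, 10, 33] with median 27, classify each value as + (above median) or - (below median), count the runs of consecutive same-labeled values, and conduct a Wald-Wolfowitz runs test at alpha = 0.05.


Step 1: Compute median = 27; label A = above, B = below.
Labels in order: BABABBBBAAAABA  (n_A = 7, n_B = 7)
Step 2: Count runs R = 8.
Step 3: Under H0 (random ordering), E[R] = 2*n_A*n_B/(n_A+n_B) + 1 = 2*7*7/14 + 1 = 8.0000.
        Var[R] = 2*n_A*n_B*(2*n_A*n_B - n_A - n_B) / ((n_A+n_B)^2 * (n_A+n_B-1)) = 8232/2548 = 3.2308.
        SD[R] = 1.7974.
Step 4: R = E[R], so z = 0 with no continuity correction.
Step 5: Two-sided p-value via normal approximation = 2*(1 - Phi(|z|)) = 1.000000.
Step 6: alpha = 0.05. fail to reject H0.

R = 8, z = 0.0000, p = 1.000000, fail to reject H0.


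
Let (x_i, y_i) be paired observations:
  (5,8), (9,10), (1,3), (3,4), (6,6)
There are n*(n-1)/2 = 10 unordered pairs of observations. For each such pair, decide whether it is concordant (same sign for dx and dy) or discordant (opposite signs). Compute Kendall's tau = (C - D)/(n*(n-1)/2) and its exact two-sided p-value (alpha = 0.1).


Step 1: Enumerate the 10 unordered pairs (i,j) with i<j and classify each by sign(x_j-x_i) * sign(y_j-y_i).
  (1,2):dx=+4,dy=+2->C; (1,3):dx=-4,dy=-5->C; (1,4):dx=-2,dy=-4->C; (1,5):dx=+1,dy=-2->D
  (2,3):dx=-8,dy=-7->C; (2,4):dx=-6,dy=-6->C; (2,5):dx=-3,dy=-4->C; (3,4):dx=+2,dy=+1->C
  (3,5):dx=+5,dy=+3->C; (4,5):dx=+3,dy=+2->C
Step 2: C = 9, D = 1, total pairs = 10.
Step 3: tau = (C - D)/(n(n-1)/2) = (9 - 1)/10 = 0.800000.
Step 4: Exact two-sided p-value (enumerate n! = 120 permutations of y under H0): p = 0.083333.
Step 5: alpha = 0.1. reject H0.

tau_b = 0.8000 (C=9, D=1), p = 0.083333, reject H0.


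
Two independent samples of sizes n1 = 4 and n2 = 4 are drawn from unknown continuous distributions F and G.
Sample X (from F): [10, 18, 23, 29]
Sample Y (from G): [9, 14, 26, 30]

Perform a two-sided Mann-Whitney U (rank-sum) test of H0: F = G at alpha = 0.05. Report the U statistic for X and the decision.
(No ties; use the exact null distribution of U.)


Step 1: Combine and sort all 8 observations; assign midranks.
sorted (value, group): (9,Y), (10,X), (14,Y), (18,X), (23,X), (26,Y), (29,X), (30,Y)
ranks: 9->1, 10->2, 14->3, 18->4, 23->5, 26->6, 29->7, 30->8
Step 2: Rank sum for X: R1 = 2 + 4 + 5 + 7 = 18.
Step 3: U_X = R1 - n1(n1+1)/2 = 18 - 4*5/2 = 18 - 10 = 8.
       U_Y = n1*n2 - U_X = 16 - 8 = 8.
Step 4: No ties, so the exact null distribution of U (based on enumerating the C(8,4) = 70 equally likely rank assignments) gives the two-sided p-value.
Step 5: p-value = 1.000000; compare to alpha = 0.05. fail to reject H0.

U_X = 8, p = 1.000000, fail to reject H0 at alpha = 0.05.


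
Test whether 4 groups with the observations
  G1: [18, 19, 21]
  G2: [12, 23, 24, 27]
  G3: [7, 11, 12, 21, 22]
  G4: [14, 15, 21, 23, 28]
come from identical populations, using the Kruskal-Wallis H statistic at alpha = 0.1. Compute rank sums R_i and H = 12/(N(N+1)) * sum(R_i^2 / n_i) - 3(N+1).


Step 1: Combine all N = 17 observations and assign midranks.
sorted (value, group, rank): (7,G3,1), (11,G3,2), (12,G2,3.5), (12,G3,3.5), (14,G4,5), (15,G4,6), (18,G1,7), (19,G1,8), (21,G1,10), (21,G3,10), (21,G4,10), (22,G3,12), (23,G2,13.5), (23,G4,13.5), (24,G2,15), (27,G2,16), (28,G4,17)
Step 2: Sum ranks within each group.
R_1 = 25 (n_1 = 3)
R_2 = 48 (n_2 = 4)
R_3 = 28.5 (n_3 = 5)
R_4 = 51.5 (n_4 = 5)
Step 3: H = 12/(N(N+1)) * sum(R_i^2/n_i) - 3(N+1)
     = 12/(17*18) * (25^2/3 + 48^2/4 + 28.5^2/5 + 51.5^2/5) - 3*18
     = 0.039216 * 1477.23 - 54
     = 3.930719.
Step 4: Ties present; correction factor C = 1 - 36/(17^3 - 17) = 0.992647. Corrected H = 3.930719 / 0.992647 = 3.959835.
Step 5: Under H0, H ~ chi^2(3); p-value = 0.265834.
Step 6: alpha = 0.1. fail to reject H0.

H = 3.9598, df = 3, p = 0.265834, fail to reject H0.


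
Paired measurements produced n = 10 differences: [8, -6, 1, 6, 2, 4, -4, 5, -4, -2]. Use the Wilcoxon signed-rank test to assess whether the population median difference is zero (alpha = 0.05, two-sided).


Step 1: Drop any zero differences (none here) and take |d_i|.
|d| = [8, 6, 1, 6, 2, 4, 4, 5, 4, 2]
Step 2: Midrank |d_i| (ties get averaged ranks).
ranks: |8|->10, |6|->8.5, |1|->1, |6|->8.5, |2|->2.5, |4|->5, |4|->5, |5|->7, |4|->5, |2|->2.5
Step 3: Attach original signs; sum ranks with positive sign and with negative sign.
W+ = 10 + 1 + 8.5 + 2.5 + 5 + 7 = 34
W- = 8.5 + 5 + 5 + 2.5 = 21
(Check: W+ + W- = 55 should equal n(n+1)/2 = 55.)
Step 4: Test statistic W = min(W+, W-) = 21.
Step 5: Ties in |d|, so use the tie-corrected normal approximation.
        E[W] = n(n+1)/4 = 10*11/4 = 27.5.
        Tie groups: |d|=2 (t=2), |d|=4 (t=3), |d|=6 (t=2); sum(t^3 - t) = 36.
        Var[W] = n(n+1)(2n+1)/24 - sum(t^3-t)/48 = 2310/24 - 36/48 = 95.5.
        z = (W - E[W]) / sqrt(Var[W]) = (21 - 27.5) / 9.7724 = -0.6651.
        Two-sided p = 2*Phi(z) = 0.505962.
Step 6: alpha = 0.05. fail to reject H0.

W+ = 34, W- = 21, W = min = 21, p = 0.505962, fail to reject H0.


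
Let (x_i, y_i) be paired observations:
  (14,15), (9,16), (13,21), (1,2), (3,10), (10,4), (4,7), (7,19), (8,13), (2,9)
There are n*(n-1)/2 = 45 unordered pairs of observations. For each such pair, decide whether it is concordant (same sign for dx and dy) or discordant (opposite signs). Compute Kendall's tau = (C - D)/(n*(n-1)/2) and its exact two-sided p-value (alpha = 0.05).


Step 1: Enumerate the 45 unordered pairs (i,j) with i<j and classify each by sign(x_j-x_i) * sign(y_j-y_i).
  (1,2):dx=-5,dy=+1->D; (1,3):dx=-1,dy=+6->D; (1,4):dx=-13,dy=-13->C; (1,5):dx=-11,dy=-5->C
  (1,6):dx=-4,dy=-11->C; (1,7):dx=-10,dy=-8->C; (1,8):dx=-7,dy=+4->D; (1,9):dx=-6,dy=-2->C
  (1,10):dx=-12,dy=-6->C; (2,3):dx=+4,dy=+5->C; (2,4):dx=-8,dy=-14->C; (2,5):dx=-6,dy=-6->C
  (2,6):dx=+1,dy=-12->D; (2,7):dx=-5,dy=-9->C; (2,8):dx=-2,dy=+3->D; (2,9):dx=-1,dy=-3->C
  (2,10):dx=-7,dy=-7->C; (3,4):dx=-12,dy=-19->C; (3,5):dx=-10,dy=-11->C; (3,6):dx=-3,dy=-17->C
  (3,7):dx=-9,dy=-14->C; (3,8):dx=-6,dy=-2->C; (3,9):dx=-5,dy=-8->C; (3,10):dx=-11,dy=-12->C
  (4,5):dx=+2,dy=+8->C; (4,6):dx=+9,dy=+2->C; (4,7):dx=+3,dy=+5->C; (4,8):dx=+6,dy=+17->C
  (4,9):dx=+7,dy=+11->C; (4,10):dx=+1,dy=+7->C; (5,6):dx=+7,dy=-6->D; (5,7):dx=+1,dy=-3->D
  (5,8):dx=+4,dy=+9->C; (5,9):dx=+5,dy=+3->C; (5,10):dx=-1,dy=-1->C; (6,7):dx=-6,dy=+3->D
  (6,8):dx=-3,dy=+15->D; (6,9):dx=-2,dy=+9->D; (6,10):dx=-8,dy=+5->D; (7,8):dx=+3,dy=+12->C
  (7,9):dx=+4,dy=+6->C; (7,10):dx=-2,dy=+2->D; (8,9):dx=+1,dy=-6->D; (8,10):dx=-5,dy=-10->C
  (9,10):dx=-6,dy=-4->C
Step 2: C = 32, D = 13, total pairs = 45.
Step 3: tau = (C - D)/(n(n-1)/2) = (32 - 13)/45 = 0.422222.
Step 4: Exact two-sided p-value (enumerate n! = 3628800 permutations of y under H0): p = 0.108313.
Step 5: alpha = 0.05. fail to reject H0.

tau_b = 0.4222 (C=32, D=13), p = 0.108313, fail to reject H0.


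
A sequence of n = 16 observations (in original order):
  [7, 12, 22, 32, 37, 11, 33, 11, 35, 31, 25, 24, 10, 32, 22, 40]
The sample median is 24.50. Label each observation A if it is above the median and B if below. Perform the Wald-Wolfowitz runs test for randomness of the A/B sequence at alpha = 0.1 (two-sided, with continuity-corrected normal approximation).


Step 1: Compute median = 24.50; label A = above, B = below.
Labels in order: BBBAABABAAABBABA  (n_A = 8, n_B = 8)
Step 2: Count runs R = 10.
Step 3: Under H0 (random ordering), E[R] = 2*n_A*n_B/(n_A+n_B) + 1 = 2*8*8/16 + 1 = 9.0000.
        Var[R] = 2*n_A*n_B*(2*n_A*n_B - n_A - n_B) / ((n_A+n_B)^2 * (n_A+n_B-1)) = 14336/3840 = 3.7333.
        SD[R] = 1.9322.
Step 4: Continuity-corrected z = (R - 0.5 - E[R]) / SD[R] = (10 - 0.5 - 9.0000) / 1.9322 = 0.2588.
Step 5: Two-sided p-value via normal approximation = 2*(1 - Phi(|z|)) = 0.795809.
Step 6: alpha = 0.1. fail to reject H0.

R = 10, z = 0.2588, p = 0.795809, fail to reject H0.


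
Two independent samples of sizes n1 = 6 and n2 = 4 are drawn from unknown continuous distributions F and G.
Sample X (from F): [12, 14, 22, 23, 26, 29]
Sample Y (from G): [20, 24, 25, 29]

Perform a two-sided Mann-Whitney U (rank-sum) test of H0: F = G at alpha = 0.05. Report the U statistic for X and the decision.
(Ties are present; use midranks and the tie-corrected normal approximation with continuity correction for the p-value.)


Step 1: Combine and sort all 10 observations; assign midranks.
sorted (value, group): (12,X), (14,X), (20,Y), (22,X), (23,X), (24,Y), (25,Y), (26,X), (29,X), (29,Y)
ranks: 12->1, 14->2, 20->3, 22->4, 23->5, 24->6, 25->7, 26->8, 29->9.5, 29->9.5
Step 2: Rank sum for X: R1 = 1 + 2 + 4 + 5 + 8 + 9.5 = 29.5.
Step 3: U_X = R1 - n1(n1+1)/2 = 29.5 - 6*7/2 = 29.5 - 21 = 8.5.
       U_Y = n1*n2 - U_X = 24 - 8.5 = 15.5.
Step 4: Ties are present, so use the tie-corrected normal approximation (with continuity correction) for the p-value.
Step 5: p-value = 0.521166; compare to alpha = 0.05. fail to reject H0.

U_X = 8.5, p = 0.521166, fail to reject H0 at alpha = 0.05.


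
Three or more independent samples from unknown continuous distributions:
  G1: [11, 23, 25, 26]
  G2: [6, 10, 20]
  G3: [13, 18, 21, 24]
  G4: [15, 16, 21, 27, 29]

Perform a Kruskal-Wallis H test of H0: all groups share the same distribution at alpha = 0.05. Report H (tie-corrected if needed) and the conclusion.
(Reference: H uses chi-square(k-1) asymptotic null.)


Step 1: Combine all N = 16 observations and assign midranks.
sorted (value, group, rank): (6,G2,1), (10,G2,2), (11,G1,3), (13,G3,4), (15,G4,5), (16,G4,6), (18,G3,7), (20,G2,8), (21,G3,9.5), (21,G4,9.5), (23,G1,11), (24,G3,12), (25,G1,13), (26,G1,14), (27,G4,15), (29,G4,16)
Step 2: Sum ranks within each group.
R_1 = 41 (n_1 = 4)
R_2 = 11 (n_2 = 3)
R_3 = 32.5 (n_3 = 4)
R_4 = 51.5 (n_4 = 5)
Step 3: H = 12/(N(N+1)) * sum(R_i^2/n_i) - 3(N+1)
     = 12/(16*17) * (41^2/4 + 11^2/3 + 32.5^2/4 + 51.5^2/5) - 3*17
     = 0.044118 * 1255.1 - 51
     = 4.371875.
Step 4: Ties present; correction factor C = 1 - 6/(16^3 - 16) = 0.998529. Corrected H = 4.371875 / 0.998529 = 4.378314.
Step 5: Under H0, H ~ chi^2(3); p-value = 0.223405.
Step 6: alpha = 0.05. fail to reject H0.

H = 4.3783, df = 3, p = 0.223405, fail to reject H0.


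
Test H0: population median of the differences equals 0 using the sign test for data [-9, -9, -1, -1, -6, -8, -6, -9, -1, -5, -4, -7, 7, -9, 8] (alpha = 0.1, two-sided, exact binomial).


Step 1: Discard zero differences. Original n = 15; n_eff = number of nonzero differences = 15.
Nonzero differences (with sign): -9, -9, -1, -1, -6, -8, -6, -9, -1, -5, -4, -7, +7, -9, +8
Step 2: Count signs: positive = 2, negative = 13.
Step 3: Under H0: P(positive) = 0.5, so the number of positives S ~ Bin(15, 0.5).
Step 4: Two-sided exact p-value = sum of Bin(15,0.5) probabilities at or below the observed probability = 0.007385.
Step 5: alpha = 0.1. reject H0.

n_eff = 15, pos = 2, neg = 13, p = 0.007385, reject H0.


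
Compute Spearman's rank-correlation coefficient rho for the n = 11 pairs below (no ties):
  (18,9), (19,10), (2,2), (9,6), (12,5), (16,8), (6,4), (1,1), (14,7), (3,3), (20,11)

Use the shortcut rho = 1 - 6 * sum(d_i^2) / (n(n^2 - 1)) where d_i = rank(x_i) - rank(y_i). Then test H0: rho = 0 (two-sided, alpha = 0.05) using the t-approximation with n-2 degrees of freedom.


Step 1: Rank x and y separately (midranks; no ties here).
rank(x): 18->9, 19->10, 2->2, 9->5, 12->6, 16->8, 6->4, 1->1, 14->7, 3->3, 20->11
rank(y): 9->9, 10->10, 2->2, 6->6, 5->5, 8->8, 4->4, 1->1, 7->7, 3->3, 11->11
Step 2: d_i = R_x(i) - R_y(i); compute d_i^2.
  (9-9)^2=0, (10-10)^2=0, (2-2)^2=0, (5-6)^2=1, (6-5)^2=1, (8-8)^2=0, (4-4)^2=0, (1-1)^2=0, (7-7)^2=0, (3-3)^2=0, (11-11)^2=0
sum(d^2) = 2.
Step 3: rho = 1 - 6*2 / (11*(11^2 - 1)) = 1 - 12/1320 = 0.990909.
Step 4: Under H0, t = rho * sqrt((n-2)/(1-rho^2)) = 22.0966 ~ t(9).
Step 5: Two-sided p-value from the t-distribution with 9 df = 0.000000.
Step 6: alpha = 0.05. reject H0.

rho = 0.9909, p = 0.000000, reject H0 at alpha = 0.05.


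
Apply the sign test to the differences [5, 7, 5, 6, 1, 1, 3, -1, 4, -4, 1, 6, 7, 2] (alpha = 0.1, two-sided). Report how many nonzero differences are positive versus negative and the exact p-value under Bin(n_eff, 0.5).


Step 1: Discard zero differences. Original n = 14; n_eff = number of nonzero differences = 14.
Nonzero differences (with sign): +5, +7, +5, +6, +1, +1, +3, -1, +4, -4, +1, +6, +7, +2
Step 2: Count signs: positive = 12, negative = 2.
Step 3: Under H0: P(positive) = 0.5, so the number of positives S ~ Bin(14, 0.5).
Step 4: Two-sided exact p-value = sum of Bin(14,0.5) probabilities at or below the observed probability = 0.012939.
Step 5: alpha = 0.1. reject H0.

n_eff = 14, pos = 12, neg = 2, p = 0.012939, reject H0.


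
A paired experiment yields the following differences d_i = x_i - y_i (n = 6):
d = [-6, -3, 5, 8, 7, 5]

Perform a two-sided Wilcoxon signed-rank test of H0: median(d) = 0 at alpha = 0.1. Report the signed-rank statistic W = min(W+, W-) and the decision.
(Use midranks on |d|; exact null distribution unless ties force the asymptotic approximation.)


Step 1: Drop any zero differences (none here) and take |d_i|.
|d| = [6, 3, 5, 8, 7, 5]
Step 2: Midrank |d_i| (ties get averaged ranks).
ranks: |6|->4, |3|->1, |5|->2.5, |8|->6, |7|->5, |5|->2.5
Step 3: Attach original signs; sum ranks with positive sign and with negative sign.
W+ = 2.5 + 6 + 5 + 2.5 = 16
W- = 4 + 1 = 5
(Check: W+ + W- = 21 should equal n(n+1)/2 = 21.)
Step 4: Test statistic W = min(W+, W-) = 5.
Step 5: Ties in |d|, so use the tie-corrected normal approximation.
        E[W] = n(n+1)/4 = 6*7/4 = 10.5.
        Tie groups: |d|=5 (t=2); sum(t^3 - t) = 6.
        Var[W] = n(n+1)(2n+1)/24 - sum(t^3-t)/48 = 546/24 - 6/48 = 22.625.
        z = (W - E[W]) / sqrt(Var[W]) = (5 - 10.5) / 4.7566 = -1.1563.
        Two-sided p = 2*Phi(z) = 0.247561.
Step 6: alpha = 0.1. fail to reject H0.

W+ = 16, W- = 5, W = min = 5, p = 0.247561, fail to reject H0.


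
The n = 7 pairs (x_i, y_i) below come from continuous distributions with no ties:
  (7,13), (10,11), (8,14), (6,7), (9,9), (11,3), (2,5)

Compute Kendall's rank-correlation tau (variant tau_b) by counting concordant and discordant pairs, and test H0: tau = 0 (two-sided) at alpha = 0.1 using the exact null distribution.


Step 1: Enumerate the 21 unordered pairs (i,j) with i<j and classify each by sign(x_j-x_i) * sign(y_j-y_i).
  (1,2):dx=+3,dy=-2->D; (1,3):dx=+1,dy=+1->C; (1,4):dx=-1,dy=-6->C; (1,5):dx=+2,dy=-4->D
  (1,6):dx=+4,dy=-10->D; (1,7):dx=-5,dy=-8->C; (2,3):dx=-2,dy=+3->D; (2,4):dx=-4,dy=-4->C
  (2,5):dx=-1,dy=-2->C; (2,6):dx=+1,dy=-8->D; (2,7):dx=-8,dy=-6->C; (3,4):dx=-2,dy=-7->C
  (3,5):dx=+1,dy=-5->D; (3,6):dx=+3,dy=-11->D; (3,7):dx=-6,dy=-9->C; (4,5):dx=+3,dy=+2->C
  (4,6):dx=+5,dy=-4->D; (4,7):dx=-4,dy=-2->C; (5,6):dx=+2,dy=-6->D; (5,7):dx=-7,dy=-4->C
  (6,7):dx=-9,dy=+2->D
Step 2: C = 11, D = 10, total pairs = 21.
Step 3: tau = (C - D)/(n(n-1)/2) = (11 - 10)/21 = 0.047619.
Step 4: Exact two-sided p-value (enumerate n! = 5040 permutations of y under H0): p = 1.000000.
Step 5: alpha = 0.1. fail to reject H0.

tau_b = 0.0476 (C=11, D=10), p = 1.000000, fail to reject H0.


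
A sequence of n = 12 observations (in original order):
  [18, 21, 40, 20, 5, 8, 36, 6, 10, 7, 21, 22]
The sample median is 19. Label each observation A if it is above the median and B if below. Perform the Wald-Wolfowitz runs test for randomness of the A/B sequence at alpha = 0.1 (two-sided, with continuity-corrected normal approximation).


Step 1: Compute median = 19; label A = above, B = below.
Labels in order: BAAABBABBBAA  (n_A = 6, n_B = 6)
Step 2: Count runs R = 6.
Step 3: Under H0 (random ordering), E[R] = 2*n_A*n_B/(n_A+n_B) + 1 = 2*6*6/12 + 1 = 7.0000.
        Var[R] = 2*n_A*n_B*(2*n_A*n_B - n_A - n_B) / ((n_A+n_B)^2 * (n_A+n_B-1)) = 4320/1584 = 2.7273.
        SD[R] = 1.6514.
Step 4: Continuity-corrected z = (R + 0.5 - E[R]) / SD[R] = (6 + 0.5 - 7.0000) / 1.6514 = -0.3028.
Step 5: Two-sided p-value via normal approximation = 2*(1 - Phi(|z|)) = 0.762069.
Step 6: alpha = 0.1. fail to reject H0.

R = 6, z = -0.3028, p = 0.762069, fail to reject H0.


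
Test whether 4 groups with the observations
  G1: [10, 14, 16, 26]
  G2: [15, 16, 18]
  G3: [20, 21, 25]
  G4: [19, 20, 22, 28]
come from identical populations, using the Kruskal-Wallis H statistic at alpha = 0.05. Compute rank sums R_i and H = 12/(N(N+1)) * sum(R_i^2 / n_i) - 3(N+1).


Step 1: Combine all N = 14 observations and assign midranks.
sorted (value, group, rank): (10,G1,1), (14,G1,2), (15,G2,3), (16,G1,4.5), (16,G2,4.5), (18,G2,6), (19,G4,7), (20,G3,8.5), (20,G4,8.5), (21,G3,10), (22,G4,11), (25,G3,12), (26,G1,13), (28,G4,14)
Step 2: Sum ranks within each group.
R_1 = 20.5 (n_1 = 4)
R_2 = 13.5 (n_2 = 3)
R_3 = 30.5 (n_3 = 3)
R_4 = 40.5 (n_4 = 4)
Step 3: H = 12/(N(N+1)) * sum(R_i^2/n_i) - 3(N+1)
     = 12/(14*15) * (20.5^2/4 + 13.5^2/3 + 30.5^2/3 + 40.5^2/4) - 3*15
     = 0.057143 * 885.958 - 45
     = 5.626190.
Step 4: Ties present; correction factor C = 1 - 12/(14^3 - 14) = 0.995604. Corrected H = 5.626190 / 0.995604 = 5.651030.
Step 5: Under H0, H ~ chi^2(3); p-value = 0.129879.
Step 6: alpha = 0.05. fail to reject H0.

H = 5.6510, df = 3, p = 0.129879, fail to reject H0.


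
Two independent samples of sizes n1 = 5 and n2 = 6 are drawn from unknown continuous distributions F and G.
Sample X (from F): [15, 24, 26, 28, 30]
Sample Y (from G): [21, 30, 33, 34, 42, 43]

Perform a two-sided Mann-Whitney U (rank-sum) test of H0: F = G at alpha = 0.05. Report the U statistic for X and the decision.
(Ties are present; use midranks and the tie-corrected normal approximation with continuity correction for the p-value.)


Step 1: Combine and sort all 11 observations; assign midranks.
sorted (value, group): (15,X), (21,Y), (24,X), (26,X), (28,X), (30,X), (30,Y), (33,Y), (34,Y), (42,Y), (43,Y)
ranks: 15->1, 21->2, 24->3, 26->4, 28->5, 30->6.5, 30->6.5, 33->8, 34->9, 42->10, 43->11
Step 2: Rank sum for X: R1 = 1 + 3 + 4 + 5 + 6.5 = 19.5.
Step 3: U_X = R1 - n1(n1+1)/2 = 19.5 - 5*6/2 = 19.5 - 15 = 4.5.
       U_Y = n1*n2 - U_X = 30 - 4.5 = 25.5.
Step 4: Ties are present, so use the tie-corrected normal approximation (with continuity correction) for the p-value.
Step 5: p-value = 0.067264; compare to alpha = 0.05. fail to reject H0.

U_X = 4.5, p = 0.067264, fail to reject H0 at alpha = 0.05.


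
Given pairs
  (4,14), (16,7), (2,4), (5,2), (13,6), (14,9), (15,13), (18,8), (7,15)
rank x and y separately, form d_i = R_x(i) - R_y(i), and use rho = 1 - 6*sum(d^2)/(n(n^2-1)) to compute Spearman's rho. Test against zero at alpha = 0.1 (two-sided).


Step 1: Rank x and y separately (midranks; no ties here).
rank(x): 4->2, 16->8, 2->1, 5->3, 13->5, 14->6, 15->7, 18->9, 7->4
rank(y): 14->8, 7->4, 4->2, 2->1, 6->3, 9->6, 13->7, 8->5, 15->9
Step 2: d_i = R_x(i) - R_y(i); compute d_i^2.
  (2-8)^2=36, (8-4)^2=16, (1-2)^2=1, (3-1)^2=4, (5-3)^2=4, (6-6)^2=0, (7-7)^2=0, (9-5)^2=16, (4-9)^2=25
sum(d^2) = 102.
Step 3: rho = 1 - 6*102 / (9*(9^2 - 1)) = 1 - 612/720 = 0.150000.
Step 4: Under H0, t = rho * sqrt((n-2)/(1-rho^2)) = 0.4014 ~ t(7).
Step 5: Two-sided p-value from the t-distribution with 7 df = 0.700094.
Step 6: alpha = 0.1. fail to reject H0.

rho = 0.1500, p = 0.700094, fail to reject H0 at alpha = 0.1.
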